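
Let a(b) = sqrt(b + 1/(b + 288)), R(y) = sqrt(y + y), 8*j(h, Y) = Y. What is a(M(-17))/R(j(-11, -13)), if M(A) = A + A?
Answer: sqrt(28512770)/1651 ≈ 3.2342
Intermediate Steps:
M(A) = 2*A
j(h, Y) = Y/8
R(y) = sqrt(2)*sqrt(y) (R(y) = sqrt(2*y) = sqrt(2)*sqrt(y))
a(b) = sqrt(b + 1/(288 + b))
a(M(-17))/R(j(-11, -13)) = sqrt((1 + (2*(-17))*(288 + 2*(-17)))/(288 + 2*(-17)))/((sqrt(2)*sqrt((1/8)*(-13)))) = sqrt((1 - 34*(288 - 34))/(288 - 34))/((sqrt(2)*sqrt(-13/8))) = sqrt((1 - 34*254)/254)/((sqrt(2)*(I*sqrt(26)/4))) = sqrt((1 - 8636)/254)/((I*sqrt(13)/2)) = sqrt((1/254)*(-8635))*(-2*I*sqrt(13)/13) = sqrt(-8635/254)*(-2*I*sqrt(13)/13) = (I*sqrt(2193290)/254)*(-2*I*sqrt(13)/13) = sqrt(28512770)/1651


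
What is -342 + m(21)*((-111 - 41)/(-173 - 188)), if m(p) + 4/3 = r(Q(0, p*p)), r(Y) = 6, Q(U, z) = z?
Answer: -19382/57 ≈ -340.04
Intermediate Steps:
m(p) = 14/3 (m(p) = -4/3 + 6 = 14/3)
-342 + m(21)*((-111 - 41)/(-173 - 188)) = -342 + 14*((-111 - 41)/(-173 - 188))/3 = -342 + 14*(-152/(-361))/3 = -342 + 14*(-152*(-1/361))/3 = -342 + (14/3)*(8/19) = -342 + 112/57 = -19382/57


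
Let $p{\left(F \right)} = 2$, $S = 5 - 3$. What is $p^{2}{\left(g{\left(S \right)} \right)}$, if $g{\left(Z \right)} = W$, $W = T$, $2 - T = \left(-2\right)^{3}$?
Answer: $4$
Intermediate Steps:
$T = 10$ ($T = 2 - \left(-2\right)^{3} = 2 - -8 = 2 + 8 = 10$)
$W = 10$
$S = 2$
$g{\left(Z \right)} = 10$
$p^{2}{\left(g{\left(S \right)} \right)} = 2^{2} = 4$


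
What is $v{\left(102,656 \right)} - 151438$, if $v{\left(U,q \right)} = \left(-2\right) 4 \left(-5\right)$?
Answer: $-151398$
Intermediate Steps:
$v{\left(U,q \right)} = 40$ ($v{\left(U,q \right)} = \left(-8\right) \left(-5\right) = 40$)
$v{\left(102,656 \right)} - 151438 = 40 - 151438 = -151398$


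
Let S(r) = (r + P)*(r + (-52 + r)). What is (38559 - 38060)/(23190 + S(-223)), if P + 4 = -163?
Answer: 499/217410 ≈ 0.0022952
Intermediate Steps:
P = -167 (P = -4 - 163 = -167)
S(r) = (-167 + r)*(-52 + 2*r) (S(r) = (r - 167)*(r + (-52 + r)) = (-167 + r)*(-52 + 2*r))
(38559 - 38060)/(23190 + S(-223)) = (38559 - 38060)/(23190 + (8684 - 386*(-223) + 2*(-223)**2)) = 499/(23190 + (8684 + 86078 + 2*49729)) = 499/(23190 + (8684 + 86078 + 99458)) = 499/(23190 + 194220) = 499/217410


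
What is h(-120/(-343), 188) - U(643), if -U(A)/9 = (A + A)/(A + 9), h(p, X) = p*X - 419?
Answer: -37512241/111818 ≈ -335.48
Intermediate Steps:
h(p, X) = -419 + X*p (h(p, X) = X*p - 419 = -419 + X*p)
U(A) = -18*A/(9 + A) (U(A) = -9*(A + A)/(A + 9) = -9*2*A/(9 + A) = -18*A/(9 + A))
h(-120/(-343), 188) - U(643) = (-419 + 188*(-120/(-343))) - (-18)*643/(9 + 643) = (-419 + 188*(-120*(-1/343))) - (-18)*643/652 = (-419 + 188*(120/343)) - (-18)*643/652 = (-419 + 22560/343) - 1*(-5787/326) = -121157/343 + 5787/326 = -37512241/111818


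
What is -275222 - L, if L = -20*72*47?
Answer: -207542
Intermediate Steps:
L = -67680 (L = -1440*47 = -67680)
-275222 - L = -275222 - 1*(-67680) = -275222 + 67680 = -207542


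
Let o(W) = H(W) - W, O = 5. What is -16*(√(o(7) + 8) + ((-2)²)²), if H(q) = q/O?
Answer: -256 - 32*√15/5 ≈ -280.79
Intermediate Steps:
H(q) = q/5
o(W) = -4*W/5 (o(W) = W/5 - W = -4*W/5)
-16*(√(o(7) + 8) + ((-2)²)²) = -16*(√(-⅘*7 + 8) + ((-2)²)²) = -16*(√(-28/5 + 8) + 4²) = -16*(√(12/5) + 16) = -16*(2*√15/5 + 16) = -16*(16 + 2*√15/5) = -256 - 32*√15/5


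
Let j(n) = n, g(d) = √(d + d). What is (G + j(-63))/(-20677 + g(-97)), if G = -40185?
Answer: 277402632/142512841 + 13416*I*√194/142512841 ≈ 1.9465 + 0.0013112*I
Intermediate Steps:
g(d) = √2*√d (g(d) = √(2*d) = √2*√d)
(G + j(-63))/(-20677 + g(-97)) = (-40185 - 63)/(-20677 + √2*√(-97)) = -40248/(-20677 + √2*(I*√97)) = -40248/(-20677 + I*√194)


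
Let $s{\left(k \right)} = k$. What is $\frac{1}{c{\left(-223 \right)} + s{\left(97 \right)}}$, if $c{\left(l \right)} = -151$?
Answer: $- \frac{1}{54} \approx -0.018519$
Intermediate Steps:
$\frac{1}{c{\left(-223 \right)} + s{\left(97 \right)}} = \frac{1}{-151 + 97} = \frac{1}{-54} = - \frac{1}{54}$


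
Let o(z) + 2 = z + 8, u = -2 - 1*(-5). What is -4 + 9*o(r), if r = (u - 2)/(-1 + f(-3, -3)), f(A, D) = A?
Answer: 191/4 ≈ 47.750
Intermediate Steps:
u = 3 (u = -2 + 5 = 3)
r = -¼ (r = (3 - 2)/(-1 - 3) = 1/(-4) = 1*(-¼) = -¼ ≈ -0.25000)
o(z) = 6 + z (o(z) = -2 + (z + 8) = -2 + (8 + z) = 6 + z)
-4 + 9*o(r) = -4 + 9*(6 - ¼) = -4 + 9*(23/4) = -4 + 207/4 = 191/4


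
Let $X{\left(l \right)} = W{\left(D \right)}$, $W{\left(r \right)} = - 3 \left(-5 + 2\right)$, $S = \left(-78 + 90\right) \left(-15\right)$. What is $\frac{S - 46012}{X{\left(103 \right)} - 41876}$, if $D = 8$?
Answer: $\frac{46192}{41867} \approx 1.1033$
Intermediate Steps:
$S = -180$ ($S = 12 \left(-15\right) = -180$)
$W{\left(r \right)} = 9$ ($W{\left(r \right)} = \left(-3\right) \left(-3\right) = 9$)
$X{\left(l \right)} = 9$
$\frac{S - 46012}{X{\left(103 \right)} - 41876} = \frac{-180 - 46012}{9 - 41876} = - \frac{46192}{-41867} = \left(-46192\right) \left(- \frac{1}{41867}\right) = \frac{46192}{41867}$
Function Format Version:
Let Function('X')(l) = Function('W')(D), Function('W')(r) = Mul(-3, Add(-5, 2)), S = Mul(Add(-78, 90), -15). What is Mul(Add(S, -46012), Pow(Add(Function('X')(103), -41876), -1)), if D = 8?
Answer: Rational(46192, 41867) ≈ 1.1033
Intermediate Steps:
S = -180 (S = Mul(12, -15) = -180)
Function('W')(r) = 9 (Function('W')(r) = Mul(-3, -3) = 9)
Function('X')(l) = 9
Mul(Add(S, -46012), Pow(Add(Function('X')(103), -41876), -1)) = Mul(Add(-180, -46012), Pow(Add(9, -41876), -1)) = Mul(-46192, Pow(-41867, -1)) = Mul(-46192, Rational(-1, 41867)) = Rational(46192, 41867)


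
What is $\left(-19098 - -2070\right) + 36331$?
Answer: $19303$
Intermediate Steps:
$\left(-19098 - -2070\right) + 36331 = \left(-19098 + 2070\right) + 36331 = -17028 + 36331 = 19303$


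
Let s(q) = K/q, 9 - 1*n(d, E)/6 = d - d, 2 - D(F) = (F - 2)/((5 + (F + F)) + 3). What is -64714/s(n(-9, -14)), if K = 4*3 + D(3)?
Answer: -1254456/5 ≈ -2.5089e+5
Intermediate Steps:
D(F) = 2 - (-2 + F)/(8 + 2*F) (D(F) = 2 - (F - 2)/((5 + (F + F)) + 3) = 2 - (-2 + F)/((5 + 2*F) + 3) = 2 - (-2 + F)/(8 + 2*F))
n(d, E) = 54 (n(d, E) = 54 - 6*(d - d) = 54 - 6*0 = 54 + 0 = 54)
K = 195/14 (K = 4*3 + 3*(6 + 3)/(2*(4 + 3)) = 12 + (3/2)*9/7 = 12 + (3/2)*(⅐)*9 = 12 + 27/14 = 195/14 ≈ 13.929)
s(q) = 195/(14*q)
-64714/s(n(-9, -14)) = -64714/((195/14)/54) = -64714/((195/14)*(1/54)) = -64714/65/252 = -64714*252/65 = -1254456/5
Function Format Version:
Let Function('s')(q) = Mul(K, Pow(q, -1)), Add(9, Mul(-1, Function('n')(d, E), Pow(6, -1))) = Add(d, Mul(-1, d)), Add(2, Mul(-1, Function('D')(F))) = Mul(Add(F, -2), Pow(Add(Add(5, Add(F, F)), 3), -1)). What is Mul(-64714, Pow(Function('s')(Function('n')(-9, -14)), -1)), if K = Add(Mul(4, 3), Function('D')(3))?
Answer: Rational(-1254456, 5) ≈ -2.5089e+5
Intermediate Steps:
Function('D')(F) = Add(2, Mul(-1, Pow(Add(8, Mul(2, F)), -1), Add(-2, F))) (Function('D')(F) = Add(2, Mul(-1, Mul(Add(F, -2), Pow(Add(Add(5, Add(F, F)), 3), -1)))) = Add(2, Mul(-1, Mul(Add(-2, F), Pow(Add(Add(5, Mul(2, F)), 3), -1)))) = Add(2, Mul(-1, Mul(Add(-2, F), Pow(Add(8, Mul(2, F)), -1)))) = Add(2, Mul(-1, Mul(Pow(Add(8, Mul(2, F)), -1), Add(-2, F)))) = Add(2, Mul(-1, Pow(Add(8, Mul(2, F)), -1), Add(-2, F))))
Function('n')(d, E) = 54 (Function('n')(d, E) = Add(54, Mul(-6, Add(d, Mul(-1, d)))) = Add(54, Mul(-6, 0)) = Add(54, 0) = 54)
K = Rational(195, 14) (K = Add(Mul(4, 3), Mul(Rational(3, 2), Pow(Add(4, 3), -1), Add(6, 3))) = Add(12, Mul(Rational(3, 2), Pow(7, -1), 9)) = Add(12, Mul(Rational(3, 2), Rational(1, 7), 9)) = Add(12, Rational(27, 14)) = Rational(195, 14) ≈ 13.929)
Function('s')(q) = Mul(Rational(195, 14), Pow(q, -1))
Mul(-64714, Pow(Function('s')(Function('n')(-9, -14)), -1)) = Mul(-64714, Pow(Mul(Rational(195, 14), Pow(54, -1)), -1)) = Mul(-64714, Pow(Mul(Rational(195, 14), Rational(1, 54)), -1)) = Mul(-64714, Pow(Rational(65, 252), -1)) = Mul(-64714, Rational(252, 65)) = Rational(-1254456, 5)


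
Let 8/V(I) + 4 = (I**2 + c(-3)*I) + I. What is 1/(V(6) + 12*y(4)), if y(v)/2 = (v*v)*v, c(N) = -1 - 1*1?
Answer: 13/19972 ≈ 0.00065091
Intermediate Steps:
c(N) = -2 (c(N) = -1 - 1 = -2)
V(I) = 8/(-4 + I**2 - I) (V(I) = 8/(-4 + ((I**2 - 2*I) + I)) = 8/(-4 + (I**2 - I)) = 8/(-4 + I**2 - I))
y(v) = 2*v**3 (y(v) = 2*((v*v)*v) = 2*(v**2*v) = 2*v**3)
1/(V(6) + 12*y(4)) = 1/(8/(-4 + 6**2 - 1*6) + 12*(2*4**3)) = 1/(8/(-4 + 36 - 6) + 12*(2*64)) = 1/(8/26 + 12*128) = 1/(8*(1/26) + 1536) = 1/(4/13 + 1536) = 1/(19972/13) = 13/19972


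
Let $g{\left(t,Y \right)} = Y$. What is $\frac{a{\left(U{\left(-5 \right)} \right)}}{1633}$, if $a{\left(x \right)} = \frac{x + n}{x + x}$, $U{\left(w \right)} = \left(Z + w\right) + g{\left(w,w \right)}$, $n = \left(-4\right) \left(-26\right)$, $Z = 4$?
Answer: $- \frac{49}{9798} \approx -0.005001$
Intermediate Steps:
$n = 104$
$U{\left(w \right)} = 4 + 2 w$ ($U{\left(w \right)} = \left(4 + w\right) + w = 4 + 2 w$)
$a{\left(x \right)} = \frac{104 + x}{2 x}$ ($a{\left(x \right)} = \frac{x + 104}{x + x} = \frac{104 + x}{2 x}$)
$\frac{a{\left(U{\left(-5 \right)} \right)}}{1633} = \frac{\frac{1}{2} \frac{1}{4 + 2 \left(-5\right)} \left(104 + \left(4 + 2 \left(-5\right)\right)\right)}{1633} = \frac{104 + \left(4 - 10\right)}{2 \left(4 - 10\right)} \frac{1}{1633} = \frac{104 - 6}{2 \left(-6\right)} \frac{1}{1633} = \frac{1}{2} \left(- \frac{1}{6}\right) 98 \cdot \frac{1}{1633} = \left(- \frac{49}{6}\right) \frac{1}{1633} = - \frac{49}{9798}$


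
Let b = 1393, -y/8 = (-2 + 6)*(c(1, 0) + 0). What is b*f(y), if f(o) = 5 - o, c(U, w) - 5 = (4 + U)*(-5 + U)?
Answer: -661675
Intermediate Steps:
c(U, w) = 5 + (-5 + U)*(4 + U) (c(U, w) = 5 + (4 + U)*(-5 + U) = 5 + (-5 + U)*(4 + U))
y = 480 (y = -8*(-2 + 6)*((-15 + 1**2 - 1*1) + 0) = -32*((-15 + 1 - 1) + 0) = -32*(-15 + 0) = -32*(-15) = -8*(-60) = 480)
b*f(y) = 1393*(5 - 1*480) = 1393*(5 - 480) = 1393*(-475) = -661675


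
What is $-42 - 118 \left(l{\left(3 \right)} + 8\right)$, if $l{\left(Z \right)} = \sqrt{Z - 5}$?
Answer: $-986 - 118 i \sqrt{2} \approx -986.0 - 166.88 i$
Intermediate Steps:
$l{\left(Z \right)} = \sqrt{-5 + Z}$
$-42 - 118 \left(l{\left(3 \right)} + 8\right) = -42 - 118 \left(\sqrt{-5 + 3} + 8\right) = -42 - 118 \left(\sqrt{-2} + 8\right) = -42 - 118 \left(i \sqrt{2} + 8\right) = -42 - 118 \left(8 + i \sqrt{2}\right) = -42 - \left(944 + 118 i \sqrt{2}\right) = -986 - 118 i \sqrt{2}$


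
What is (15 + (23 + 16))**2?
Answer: 2916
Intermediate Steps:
(15 + (23 + 16))**2 = (15 + 39)**2 = 54**2 = 2916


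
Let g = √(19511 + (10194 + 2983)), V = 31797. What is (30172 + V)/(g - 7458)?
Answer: -2484757/298866 - 1999*√227/149433 ≈ -8.5155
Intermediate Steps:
g = 12*√227 (g = √(19511 + 13177) = √32688 = 12*√227 ≈ 180.80)
(30172 + V)/(g - 7458) = (30172 + 31797)/(12*√227 - 7458) = 61969/(-7458 + 12*√227)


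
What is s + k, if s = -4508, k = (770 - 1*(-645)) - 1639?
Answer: -4732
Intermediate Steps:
k = -224 (k = (770 + 645) - 1639 = 1415 - 1639 = -224)
s + k = -4508 - 224 = -4732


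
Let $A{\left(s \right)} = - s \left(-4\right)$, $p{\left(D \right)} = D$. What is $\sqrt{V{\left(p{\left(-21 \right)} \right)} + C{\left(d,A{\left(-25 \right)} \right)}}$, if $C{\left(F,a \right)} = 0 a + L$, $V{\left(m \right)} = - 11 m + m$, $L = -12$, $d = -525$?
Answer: $3 \sqrt{22} \approx 14.071$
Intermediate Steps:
$A{\left(s \right)} = 4 s$
$V{\left(m \right)} = - 10 m$
$C{\left(F,a \right)} = -12$ ($C{\left(F,a \right)} = 0 a - 12 = 0 - 12 = -12$)
$\sqrt{V{\left(p{\left(-21 \right)} \right)} + C{\left(d,A{\left(-25 \right)} \right)}} = \sqrt{\left(-10\right) \left(-21\right) - 12} = \sqrt{210 - 12} = \sqrt{198} = 3 \sqrt{22}$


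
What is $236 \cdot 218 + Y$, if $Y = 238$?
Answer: $51686$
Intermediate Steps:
$236 \cdot 218 + Y = 236 \cdot 218 + 238 = 51448 + 238 = 51686$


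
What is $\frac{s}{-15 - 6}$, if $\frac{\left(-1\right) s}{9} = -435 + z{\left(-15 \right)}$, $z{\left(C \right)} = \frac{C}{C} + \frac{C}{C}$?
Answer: $- \frac{1299}{7} \approx -185.57$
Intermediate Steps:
$z{\left(C \right)} = 2$ ($z{\left(C \right)} = 1 + 1 = 2$)
$s = 3897$ ($s = - 9 \left(-435 + 2\right) = \left(-9\right) \left(-433\right) = 3897$)
$\frac{s}{-15 - 6} = \frac{1}{-15 - 6} \cdot 3897 = \frac{1}{-21} \cdot 3897 = \left(- \frac{1}{21}\right) 3897 = - \frac{1299}{7}$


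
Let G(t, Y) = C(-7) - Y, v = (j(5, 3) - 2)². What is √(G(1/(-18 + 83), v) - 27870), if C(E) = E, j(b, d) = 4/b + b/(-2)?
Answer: I*√2789069/10 ≈ 167.01*I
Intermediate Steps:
j(b, d) = 4/b - b/2 (j(b, d) = 4/b + b*(-½) = 4/b - b/2)
v = 1369/100 (v = ((4/5 - ½*5) - 2)² = ((4*(⅕) - 5/2) - 2)² = ((⅘ - 5/2) - 2)² = (-17/10 - 2)² = (-37/10)² = 1369/100 ≈ 13.690)
G(t, Y) = -7 - Y
√(G(1/(-18 + 83), v) - 27870) = √((-7 - 1*1369/100) - 27870) = √((-7 - 1369/100) - 27870) = √(-2069/100 - 27870) = √(-2789069/100) = I*√2789069/10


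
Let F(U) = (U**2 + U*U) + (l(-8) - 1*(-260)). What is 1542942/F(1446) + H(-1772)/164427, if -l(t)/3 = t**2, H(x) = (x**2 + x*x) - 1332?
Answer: 13255164606317/343808635650 ≈ 38.554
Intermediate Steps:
H(x) = -1332 + 2*x**2 (H(x) = (x**2 + x**2) - 1332 = 2*x**2 - 1332 = -1332 + 2*x**2)
l(t) = -3*t**2
F(U) = 68 + 2*U**2 (F(U) = (U**2 + U*U) + (-3*(-8)**2 - 1*(-260)) = (U**2 + U**2) + (-3*64 + 260) = 2*U**2 + (-192 + 260) = 2*U**2 + 68 = 68 + 2*U**2)
1542942/F(1446) + H(-1772)/164427 = 1542942/(68 + 2*1446**2) + (-1332 + 2*(-1772)**2)/164427 = 1542942/(68 + 2*2090916) + (-1332 + 2*3139984)*(1/164427) = 1542942/(68 + 4181832) + (-1332 + 6279968)*(1/164427) = 1542942/4181900 + 6278636*(1/164427) = 1542942*(1/4181900) + 6278636/164427 = 771471/2090950 + 6278636/164427 = 13255164606317/343808635650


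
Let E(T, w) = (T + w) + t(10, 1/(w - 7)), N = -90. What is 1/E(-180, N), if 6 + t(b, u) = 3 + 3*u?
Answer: -97/26484 ≈ -0.0036626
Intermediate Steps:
t(b, u) = -3 + 3*u (t(b, u) = -6 + (3 + 3*u) = -3 + 3*u)
E(T, w) = -3 + T + w + 3/(-7 + w) (E(T, w) = (T + w) + (-3 + 3/(w - 7)) = (T + w) + (-3 + 3/(-7 + w)) = -3 + T + w + 3/(-7 + w))
1/E(-180, N) = 1/((3 + (-7 - 90)*(-3 - 180 - 90))/(-7 - 90)) = 1/((3 - 97*(-273))/(-97)) = 1/(-(3 + 26481)/97) = 1/(-1/97*26484) = 1/(-26484/97) = -97/26484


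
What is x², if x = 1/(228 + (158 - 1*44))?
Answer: 1/116964 ≈ 8.5496e-6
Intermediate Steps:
x = 1/342 (x = 1/(228 + (158 - 44)) = 1/(228 + 114) = 1/342 ≈ 0.0029240)
x² = (1/342)² = 1/116964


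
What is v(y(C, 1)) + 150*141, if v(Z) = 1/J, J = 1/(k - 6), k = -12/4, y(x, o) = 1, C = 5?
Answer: 21141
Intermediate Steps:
k = -3 (k = -12*1/4 = -3)
J = -1/9 (J = 1/(-3 - 6) = 1/(-9) = -1/9 ≈ -0.11111)
v(Z) = -9 (v(Z) = 1/(-1/9) = -9)
v(y(C, 1)) + 150*141 = -9 + 150*141 = -9 + 21150 = 21141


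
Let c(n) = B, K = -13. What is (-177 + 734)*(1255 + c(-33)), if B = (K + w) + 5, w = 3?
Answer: 696250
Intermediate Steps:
B = -5 (B = (-13 + 3) + 5 = -10 + 5 = -5)
c(n) = -5
(-177 + 734)*(1255 + c(-33)) = (-177 + 734)*(1255 - 5) = 557*1250 = 696250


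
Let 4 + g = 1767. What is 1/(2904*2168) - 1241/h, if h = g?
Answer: -7813175389/11099622336 ≈ -0.70391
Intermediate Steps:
g = 1763 (g = -4 + 1767 = 1763)
h = 1763
1/(2904*2168) - 1241/h = 1/(2904*2168) - 1241/1763 = (1/2904)*(1/2168) - 1241*1/1763 = 1/6295872 - 1241/1763 = -7813175389/11099622336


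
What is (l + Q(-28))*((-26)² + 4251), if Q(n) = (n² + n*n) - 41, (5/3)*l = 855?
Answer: 10051080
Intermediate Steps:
l = 513 (l = (⅗)*855 = 513)
Q(n) = -41 + 2*n² (Q(n) = (n² + n²) - 41 = 2*n² - 41 = -41 + 2*n²)
(l + Q(-28))*((-26)² + 4251) = (513 + (-41 + 2*(-28)²))*((-26)² + 4251) = (513 + (-41 + 2*784))*(676 + 4251) = (513 + (-41 + 1568))*4927 = (513 + 1527)*4927 = 2040*4927 = 10051080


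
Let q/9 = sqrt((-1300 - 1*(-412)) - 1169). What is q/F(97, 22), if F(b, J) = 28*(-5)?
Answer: -99*I*sqrt(17)/140 ≈ -2.9156*I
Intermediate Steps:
F(b, J) = -140
q = 99*I*sqrt(17) (q = 9*sqrt((-1300 - 1*(-412)) - 1169) = 9*sqrt((-1300 + 412) - 1169) = 9*sqrt(-888 - 1169) = 9*sqrt(-2057) = 9*(11*I*sqrt(17)) = 99*I*sqrt(17) ≈ 408.19*I)
q/F(97, 22) = (99*I*sqrt(17))/(-140) = (99*I*sqrt(17))*(-1/140) = -99*I*sqrt(17)/140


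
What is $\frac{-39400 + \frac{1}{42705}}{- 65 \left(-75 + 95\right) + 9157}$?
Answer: $- \frac{1682576999}{335533185} \approx -5.0146$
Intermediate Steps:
$\frac{-39400 + \frac{1}{42705}}{- 65 \left(-75 + 95\right) + 9157} = \frac{-39400 + \frac{1}{42705}}{\left(-65\right) 20 + 9157} = - \frac{1682576999}{42705 \left(-1300 + 9157\right)} = - \frac{1682576999}{42705 \cdot 7857} = \left(- \frac{1682576999}{42705}\right) \frac{1}{7857} = - \frac{1682576999}{335533185}$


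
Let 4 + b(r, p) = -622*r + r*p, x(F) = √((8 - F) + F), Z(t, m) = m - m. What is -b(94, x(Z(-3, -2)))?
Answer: 58472 - 188*√2 ≈ 58206.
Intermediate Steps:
Z(t, m) = 0
x(F) = 2*√2 (x(F) = √8 = 2*√2)
b(r, p) = -4 - 622*r + p*r (b(r, p) = -4 + (-622*r + r*p) = -4 + (-622*r + p*r) = -4 - 622*r + p*r)
-b(94, x(Z(-3, -2))) = -(-4 - 622*94 + (2*√2)*94) = -(-4 - 58468 + 188*√2) = -(-58472 + 188*√2) = 58472 - 188*√2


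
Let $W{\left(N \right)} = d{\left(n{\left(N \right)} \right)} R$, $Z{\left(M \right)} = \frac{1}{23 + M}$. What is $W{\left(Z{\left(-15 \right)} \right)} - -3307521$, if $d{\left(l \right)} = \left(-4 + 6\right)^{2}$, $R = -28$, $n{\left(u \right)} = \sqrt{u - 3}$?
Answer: $3307409$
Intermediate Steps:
$n{\left(u \right)} = \sqrt{-3 + u}$
$d{\left(l \right)} = 4$ ($d{\left(l \right)} = 2^{2} = 4$)
$W{\left(N \right)} = -112$ ($W{\left(N \right)} = 4 \left(-28\right) = -112$)
$W{\left(Z{\left(-15 \right)} \right)} - -3307521 = -112 - -3307521 = -112 + 3307521 = 3307409$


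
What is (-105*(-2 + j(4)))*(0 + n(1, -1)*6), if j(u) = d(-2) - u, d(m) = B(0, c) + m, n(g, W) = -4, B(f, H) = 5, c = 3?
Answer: -7560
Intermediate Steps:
d(m) = 5 + m
j(u) = 3 - u (j(u) = (5 - 2) - u = 3 - u)
(-105*(-2 + j(4)))*(0 + n(1, -1)*6) = (-105*(-2 + (3 - 1*4)))*(0 - 4*6) = (-105*(-2 + (3 - 4)))*(0 - 24) = -105*(-2 - 1)*(-24) = -105*(-3)*(-24) = -21*(-15)*(-24) = 315*(-24) = -7560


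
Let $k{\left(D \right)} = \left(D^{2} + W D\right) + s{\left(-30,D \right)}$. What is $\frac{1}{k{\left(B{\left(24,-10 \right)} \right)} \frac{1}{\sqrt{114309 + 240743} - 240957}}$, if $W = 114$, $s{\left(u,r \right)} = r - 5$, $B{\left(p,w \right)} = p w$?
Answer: $- \frac{240957}{29995} + \frac{2 \sqrt{88763}}{29995} \approx -8.0134$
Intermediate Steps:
$s{\left(u,r \right)} = -5 + r$
$k{\left(D \right)} = -5 + D^{2} + 115 D$ ($k{\left(D \right)} = \left(D^{2} + 114 D\right) + \left(-5 + D\right) = -5 + D^{2} + 115 D$)
$\frac{1}{k{\left(B{\left(24,-10 \right)} \right)} \frac{1}{\sqrt{114309 + 240743} - 240957}} = \frac{1}{\left(-5 + \left(24 \left(-10\right)\right)^{2} + 115 \cdot 24 \left(-10\right)\right) \frac{1}{\sqrt{114309 + 240743} - 240957}} = \frac{1}{\left(-5 + \left(-240\right)^{2} + 115 \left(-240\right)\right) \frac{1}{\sqrt{355052} - 240957}} = \frac{1}{\left(-5 + 57600 - 27600\right) \frac{1}{2 \sqrt{88763} - 240957}} = \frac{1}{29995 \frac{1}{-240957 + 2 \sqrt{88763}}} = - \frac{240957}{29995} + \frac{2 \sqrt{88763}}{29995}$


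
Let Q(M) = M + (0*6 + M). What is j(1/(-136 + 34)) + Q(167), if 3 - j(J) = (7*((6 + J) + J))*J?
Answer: 1755209/5202 ≈ 337.41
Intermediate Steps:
Q(M) = 2*M (Q(M) = M + (0 + M) = M + M = 2*M)
j(J) = 3 - J*(42 + 14*J) (j(J) = 3 - 7*((6 + J) + J)*J = 3 - 7*(6 + 2*J)*J = 3 - (42 + 14*J)*J = 3 - J*(42 + 14*J))
j(1/(-136 + 34)) + Q(167) = (3 - 42/(-136 + 34) - 14/(-136 + 34)²) + 2*167 = (3 - 42/(-102) - 14*(1/(-102))²) + 334 = (3 - 42*(-1/102) - 14*(-1/102)²) + 334 = (3 + 7/17 - 14*1/10404) + 334 = (3 + 7/17 - 7/5202) + 334 = 17741/5202 + 334 = 1755209/5202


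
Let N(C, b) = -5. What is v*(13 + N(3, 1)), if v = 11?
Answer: 88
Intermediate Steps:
v*(13 + N(3, 1)) = 11*(13 - 5) = 11*8 = 88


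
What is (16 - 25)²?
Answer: 81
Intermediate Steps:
(16 - 25)² = (-9)² = 81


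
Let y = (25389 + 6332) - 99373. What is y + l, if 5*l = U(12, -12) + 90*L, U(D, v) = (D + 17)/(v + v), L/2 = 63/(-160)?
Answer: -811997/12 ≈ -67666.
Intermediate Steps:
L = -63/80 (L = 2*(63/(-160)) = 2*(63*(-1/160)) = 2*(-63/160) = -63/80 ≈ -0.78750)
U(D, v) = (17 + D)/(2*v) (U(D, v) = (17 + D)/((2*v)) = (17 + D)*(1/(2*v)) = (17 + D)/(2*v))
y = -67652 (y = 31721 - 99373 = -67652)
l = -173/12 (l = ((½)*(17 + 12)/(-12) + 90*(-63/80))/5 = ((½)*(-1/12)*29 - 567/8)/5 = (-29/24 - 567/8)/5 = (⅕)*(-865/12) = -173/12 ≈ -14.417)
y + l = -67652 - 173/12 = -811997/12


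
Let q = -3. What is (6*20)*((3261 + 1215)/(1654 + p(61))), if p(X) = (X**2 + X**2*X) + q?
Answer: 59680/25817 ≈ 2.3117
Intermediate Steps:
p(X) = -3 + X**2 + X**3 (p(X) = (X**2 + X**2*X) - 3 = (X**2 + X**3) - 3 = -3 + X**2 + X**3)
(6*20)*((3261 + 1215)/(1654 + p(61))) = (6*20)*((3261 + 1215)/(1654 + (-3 + 61**2 + 61**3))) = 120*(4476/(1654 + (-3 + 3721 + 226981))) = 120*(4476/(1654 + 230699)) = 120*(4476/232353) = 120*(4476*(1/232353)) = 120*(1492/77451) = 59680/25817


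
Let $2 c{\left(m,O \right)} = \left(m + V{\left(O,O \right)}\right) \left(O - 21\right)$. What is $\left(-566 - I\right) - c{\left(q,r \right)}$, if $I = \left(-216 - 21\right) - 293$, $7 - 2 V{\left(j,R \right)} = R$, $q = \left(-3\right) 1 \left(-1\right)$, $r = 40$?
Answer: $\frac{369}{4} \approx 92.25$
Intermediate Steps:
$q = 3$ ($q = \left(-3\right) \left(-1\right) = 3$)
$V{\left(j,R \right)} = \frac{7}{2} - \frac{R}{2}$
$c{\left(m,O \right)} = \frac{\left(-21 + O\right) \left(\frac{7}{2} + m - \frac{O}{2}\right)}{2}$ ($c{\left(m,O \right)} = \frac{\left(m - \left(- \frac{7}{2} + \frac{O}{2}\right)\right) \left(O - 21\right)}{2} = \frac{\left(\frac{7}{2} + m - \frac{O}{2}\right) \left(-21 + O\right)}{2} = \frac{\left(-21 + O\right) \left(\frac{7}{2} + m - \frac{O}{2}\right)}{2}$)
$I = -530$ ($I = -237 - 293 = -530$)
$\left(-566 - I\right) - c{\left(q,r \right)} = \left(-566 - -530\right) - \left(- \frac{147}{4} + 7 \cdot 40 - \frac{63}{2} - \frac{40^{2}}{4} + \frac{1}{2} \cdot 40 \cdot 3\right) = \left(-566 + 530\right) - \left(- \frac{147}{4} + 280 - \frac{63}{2} - 400 + 60\right) = -36 - \left(- \frac{147}{4} + 280 - \frac{63}{2} - 400 + 60\right) = -36 - - \frac{513}{4} = -36 + \frac{513}{4} = \frac{369}{4}$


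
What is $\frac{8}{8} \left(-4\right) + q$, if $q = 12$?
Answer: $8$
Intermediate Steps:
$\frac{8}{8} \left(-4\right) + q = \frac{8}{8} \left(-4\right) + 12 = 8 \cdot \frac{1}{8} \left(-4\right) + 12 = 1 \left(-4\right) + 12 = -4 + 12 = 8$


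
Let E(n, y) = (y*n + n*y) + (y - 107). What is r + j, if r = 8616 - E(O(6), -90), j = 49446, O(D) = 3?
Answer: 58799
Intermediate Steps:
E(n, y) = -107 + y + 2*n*y (E(n, y) = (n*y + n*y) + (-107 + y) = 2*n*y + (-107 + y) = -107 + y + 2*n*y)
r = 9353 (r = 8616 - (-107 - 90 + 2*3*(-90)) = 8616 - (-107 - 90 - 540) = 8616 - 1*(-737) = 8616 + 737 = 9353)
r + j = 9353 + 49446 = 58799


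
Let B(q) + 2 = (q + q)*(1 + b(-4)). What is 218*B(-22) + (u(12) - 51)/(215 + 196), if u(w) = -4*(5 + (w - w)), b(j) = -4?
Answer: 11647669/411 ≈ 28340.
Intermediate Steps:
u(w) = -20 (u(w) = -4*(5 + 0) = -4*5 = -20)
B(q) = -2 - 6*q (B(q) = -2 + (q + q)*(1 - 4) = -2 + (2*q)*(-3) = -2 - 6*q)
218*B(-22) + (u(12) - 51)/(215 + 196) = 218*(-2 - 6*(-22)) + (-20 - 51)/(215 + 196) = 218*(-2 + 132) - 71/411 = 218*130 - 71*1/411 = 28340 - 71/411 = 11647669/411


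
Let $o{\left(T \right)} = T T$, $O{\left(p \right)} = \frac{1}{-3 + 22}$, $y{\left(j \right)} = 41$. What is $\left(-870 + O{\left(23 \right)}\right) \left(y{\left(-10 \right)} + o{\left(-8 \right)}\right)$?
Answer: $- \frac{1735545}{19} \approx -91345.0$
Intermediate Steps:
$O{\left(p \right)} = \frac{1}{19}$
$o{\left(T \right)} = T^{2}$
$\left(-870 + O{\left(23 \right)}\right) \left(y{\left(-10 \right)} + o{\left(-8 \right)}\right) = \left(-870 + \frac{1}{19}\right) \left(41 + \left(-8\right)^{2}\right) = - \frac{16529 \left(41 + 64\right)}{19} = \left(- \frac{16529}{19}\right) 105 = - \frac{1735545}{19}$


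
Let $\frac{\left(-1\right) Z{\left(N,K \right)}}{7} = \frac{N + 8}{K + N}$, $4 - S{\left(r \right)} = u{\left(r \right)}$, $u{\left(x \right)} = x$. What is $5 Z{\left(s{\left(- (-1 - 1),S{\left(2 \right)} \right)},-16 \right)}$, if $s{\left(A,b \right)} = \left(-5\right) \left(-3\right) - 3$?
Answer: $175$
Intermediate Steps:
$S{\left(r \right)} = 4 - r$
$s{\left(A,b \right)} = 12$ ($s{\left(A,b \right)} = 15 - 3 = 12$)
$Z{\left(N,K \right)} = - \frac{7 \left(8 + N\right)}{K + N}$ ($Z{\left(N,K \right)} = - 7 \frac{N + 8}{K + N} = - 7 \frac{8 + N}{K + N} = - \frac{7 \left(8 + N\right)}{K + N}$)
$5 Z{\left(s{\left(- (-1 - 1),S{\left(2 \right)} \right)},-16 \right)} = 5 \frac{7 \left(-8 - 12\right)}{-16 + 12} = 5 \frac{7 \left(-8 - 12\right)}{-4} = 5 \cdot 7 \left(- \frac{1}{4}\right) \left(-20\right) = 5 \cdot 35 = 175$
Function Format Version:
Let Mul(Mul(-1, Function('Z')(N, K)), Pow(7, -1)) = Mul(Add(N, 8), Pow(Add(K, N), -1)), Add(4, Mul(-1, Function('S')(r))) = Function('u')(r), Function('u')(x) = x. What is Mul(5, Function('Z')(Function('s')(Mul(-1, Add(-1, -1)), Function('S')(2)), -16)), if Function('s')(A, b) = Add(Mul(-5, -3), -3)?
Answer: 175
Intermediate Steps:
Function('S')(r) = Add(4, Mul(-1, r))
Function('s')(A, b) = 12 (Function('s')(A, b) = Add(15, -3) = 12)
Function('Z')(N, K) = Mul(-7, Pow(Add(K, N), -1), Add(8, N)) (Function('Z')(N, K) = Mul(-7, Mul(Add(N, 8), Pow(Add(K, N), -1))) = Mul(-7, Mul(Add(8, N), Pow(Add(K, N), -1))) = Mul(-7, Mul(Pow(Add(K, N), -1), Add(8, N))) = Mul(-7, Pow(Add(K, N), -1), Add(8, N)))
Mul(5, Function('Z')(Function('s')(Mul(-1, Add(-1, -1)), Function('S')(2)), -16)) = Mul(5, Mul(7, Pow(Add(-16, 12), -1), Add(-8, Mul(-1, 12)))) = Mul(5, Mul(7, Pow(-4, -1), Add(-8, -12))) = Mul(5, Mul(7, Rational(-1, 4), -20)) = Mul(5, 35) = 175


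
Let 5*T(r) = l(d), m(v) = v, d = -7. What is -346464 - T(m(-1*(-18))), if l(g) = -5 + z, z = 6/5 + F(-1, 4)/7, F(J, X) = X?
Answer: -60631087/175 ≈ -3.4646e+5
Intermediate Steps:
z = 62/35 (z = 6/5 + 4/7 = 62/35 ≈ 1.7714)
l(g) = -113/35 (l(g) = -5 + 62/35 = -113/35)
T(r) = -113/175 (T(r) = (⅕)*(-113/35) = -113/175)
-346464 - T(m(-1*(-18))) = -346464 - 1*(-113/175) = -346464 + 113/175 = -60631087/175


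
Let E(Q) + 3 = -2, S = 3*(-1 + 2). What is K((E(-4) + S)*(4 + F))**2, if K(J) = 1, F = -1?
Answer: 1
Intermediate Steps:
S = 3 (S = 3*1 = 3)
E(Q) = -5 (E(Q) = -3 - 2 = -5)
K((E(-4) + S)*(4 + F))**2 = 1**2 = 1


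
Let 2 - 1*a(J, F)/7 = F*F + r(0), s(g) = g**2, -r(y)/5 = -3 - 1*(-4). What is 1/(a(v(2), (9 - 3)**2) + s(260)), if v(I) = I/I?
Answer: 1/58577 ≈ 1.7072e-5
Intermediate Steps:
v(I) = 1
r(y) = -5 (r(y) = -5*(-3 - 1*(-4)) = -5*(-3 + 4) = -5*1 = -5)
a(J, F) = 49 - 7*F**2 (a(J, F) = 14 - 7*(F*F - 5) = 14 - 7*(F**2 - 5) = 14 - 7*(-5 + F**2) = 14 + (35 - 7*F**2) = 49 - 7*F**2)
1/(a(v(2), (9 - 3)**2) + s(260)) = 1/((49 - 7*(9 - 3)**4) + 260**2) = 1/((49 - 7*(6**2)**2) + 67600) = 1/((49 - 7*36**2) + 67600) = 1/((49 - 7*1296) + 67600) = 1/((49 - 9072) + 67600) = 1/(-9023 + 67600) = 1/58577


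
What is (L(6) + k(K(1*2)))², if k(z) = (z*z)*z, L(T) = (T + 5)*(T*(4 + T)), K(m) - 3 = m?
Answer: 616225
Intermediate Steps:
K(m) = 3 + m
L(T) = T*(4 + T)*(5 + T) (L(T) = (5 + T)*(T*(4 + T)) = T*(4 + T)*(5 + T))
k(z) = z³ (k(z) = z²*z = z³)
(L(6) + k(K(1*2)))² = (6*(20 + 6² + 9*6) + (3 + 1*2)³)² = (6*(20 + 36 + 54) + (3 + 2)³)² = (6*110 + 5³)² = (660 + 125)² = 785² = 616225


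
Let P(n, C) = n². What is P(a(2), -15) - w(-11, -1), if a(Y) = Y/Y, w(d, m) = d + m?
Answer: 13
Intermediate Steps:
a(Y) = 1
P(a(2), -15) - w(-11, -1) = 1² - (-11 - 1) = 1 - 1*(-12) = 1 + 12 = 13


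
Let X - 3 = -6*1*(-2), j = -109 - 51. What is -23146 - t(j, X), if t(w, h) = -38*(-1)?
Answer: -23184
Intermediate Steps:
j = -160
X = 15 (X = 3 - 6*1*(-2) = 3 - 6*(-2) = 3 + 12 = 15)
t(w, h) = 38
-23146 - t(j, X) = -23146 - 1*38 = -23146 - 38 = -23184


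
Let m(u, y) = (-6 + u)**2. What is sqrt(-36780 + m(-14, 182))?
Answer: 2*I*sqrt(9095) ≈ 190.74*I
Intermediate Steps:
sqrt(-36780 + m(-14, 182)) = sqrt(-36780 + (-6 - 14)**2) = sqrt(-36780 + (-20)**2) = sqrt(-36780 + 400) = sqrt(-36380) = 2*I*sqrt(9095)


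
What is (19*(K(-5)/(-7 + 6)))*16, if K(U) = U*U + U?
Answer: -6080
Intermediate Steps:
K(U) = U + U² (K(U) = U² + U = U + U²)
(19*(K(-5)/(-7 + 6)))*16 = (19*((-5*(1 - 5))/(-7 + 6)))*16 = (19*(-5*(-4)/(-1)))*16 = (19*(20*(-1)))*16 = (19*(-20))*16 = -380*16 = -6080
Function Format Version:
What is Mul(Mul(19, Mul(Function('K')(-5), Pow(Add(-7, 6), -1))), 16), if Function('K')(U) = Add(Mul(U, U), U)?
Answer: -6080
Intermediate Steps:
Function('K')(U) = Add(U, Pow(U, 2)) (Function('K')(U) = Add(Pow(U, 2), U) = Add(U, Pow(U, 2)))
Mul(Mul(19, Mul(Function('K')(-5), Pow(Add(-7, 6), -1))), 16) = Mul(Mul(19, Mul(Mul(-5, Add(1, -5)), Pow(Add(-7, 6), -1))), 16) = Mul(Mul(19, Mul(Mul(-5, -4), Pow(-1, -1))), 16) = Mul(Mul(19, Mul(20, -1)), 16) = Mul(Mul(19, -20), 16) = Mul(-380, 16) = -6080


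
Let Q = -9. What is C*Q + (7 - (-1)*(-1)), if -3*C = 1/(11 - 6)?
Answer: 33/5 ≈ 6.6000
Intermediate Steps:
C = -1/15 (C = -1/(3*(11 - 6)) = -⅓/5 = -⅓*⅕ = -1/15 ≈ -0.066667)
C*Q + (7 - (-1)*(-1)) = -1/15*(-9) + (7 - (-1)*(-1)) = ⅗ + (7 - 1*1) = ⅗ + (7 - 1) = ⅗ + 6 = 33/5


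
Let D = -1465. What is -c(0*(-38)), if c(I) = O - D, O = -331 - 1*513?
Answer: -621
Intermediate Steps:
O = -844 (O = -331 - 513 = -844)
c(I) = 621 (c(I) = -844 - 1*(-1465) = -844 + 1465 = 621)
-c(0*(-38)) = -1*621 = -621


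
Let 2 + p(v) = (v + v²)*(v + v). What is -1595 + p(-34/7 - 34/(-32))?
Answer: -1178370633/702464 ≈ -1677.5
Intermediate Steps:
p(v) = -2 + 2*v*(v + v²) (p(v) = -2 + (v + v²)*(v + v) = -2 + (v + v²)*(2*v) = -2 + 2*v*(v + v²))
-1595 + p(-34/7 - 34/(-32)) = -1595 + (-2 + 2*(-34/7 - 34/(-32))² + 2*(-34/7 - 34/(-32))³) = -1595 + (-2 + 2*(-34*⅐ - 34*(-1/32))² + 2*(-34*⅐ - 34*(-1/32))³) = -1595 + (-2 + 2*(-34/7 + 17/16)² + 2*(-34/7 + 17/16)³) = -1595 + (-2 + 2*(-425/112)² + 2*(-425/112)³) = -1595 + (-2 + 2*(180625/12544) + 2*(-76765625/1404928)) = -1595 + (-2 + 180625/6272 - 76765625/702464) = -1595 - 57940553/702464 = -1178370633/702464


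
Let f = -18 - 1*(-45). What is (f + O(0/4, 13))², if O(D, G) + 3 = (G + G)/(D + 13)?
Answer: 676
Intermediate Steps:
O(D, G) = -3 + 2*G/(13 + D) (O(D, G) = -3 + (G + G)/(D + 13) = -3 + (2*G)/(13 + D) = -3 + 2*G/(13 + D))
f = 27 (f = -18 + 45 = 27)
(f + O(0/4, 13))² = (27 + (-39 - 0/4 + 2*13)/(13 + 0/4))² = (27 + (-39 - 0/4 + 26)/(13 + 0*(¼)))² = (27 + (-39 - 3*0 + 26)/(13 + 0))² = (27 + (-39 + 0 + 26)/13)² = (27 + (1/13)*(-13))² = (27 - 1)² = 26² = 676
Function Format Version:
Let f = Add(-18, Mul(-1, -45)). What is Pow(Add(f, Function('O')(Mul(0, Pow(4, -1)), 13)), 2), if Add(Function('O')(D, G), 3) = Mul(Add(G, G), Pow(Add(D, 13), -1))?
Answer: 676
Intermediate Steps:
Function('O')(D, G) = Add(-3, Mul(2, G, Pow(Add(13, D), -1))) (Function('O')(D, G) = Add(-3, Mul(Add(G, G), Pow(Add(D, 13), -1))) = Add(-3, Mul(Mul(2, G), Pow(Add(13, D), -1))) = Add(-3, Mul(2, G, Pow(Add(13, D), -1))))
f = 27 (f = Add(-18, 45) = 27)
Pow(Add(f, Function('O')(Mul(0, Pow(4, -1)), 13)), 2) = Pow(Add(27, Mul(Pow(Add(13, Mul(0, Pow(4, -1))), -1), Add(-39, Mul(-3, Mul(0, Pow(4, -1))), Mul(2, 13)))), 2) = Pow(Add(27, Mul(Pow(Add(13, Mul(0, Rational(1, 4))), -1), Add(-39, Mul(-3, Mul(0, Rational(1, 4))), 26))), 2) = Pow(Add(27, Mul(Pow(Add(13, 0), -1), Add(-39, Mul(-3, 0), 26))), 2) = Pow(Add(27, Mul(Pow(13, -1), Add(-39, 0, 26))), 2) = Pow(Add(27, Mul(Rational(1, 13), -13)), 2) = Pow(Add(27, -1), 2) = Pow(26, 2) = 676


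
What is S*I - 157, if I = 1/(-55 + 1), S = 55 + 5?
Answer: -1423/9 ≈ -158.11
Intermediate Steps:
S = 60
I = -1/54 (I = 1/(-54) = -1/54 ≈ -0.018519)
S*I - 157 = 60*(-1/54) - 157 = -10/9 - 157 = -1423/9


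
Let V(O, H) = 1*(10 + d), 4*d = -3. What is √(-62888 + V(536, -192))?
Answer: I*√251515/2 ≈ 250.76*I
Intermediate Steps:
d = -¾ (d = (¼)*(-3) = -¾ ≈ -0.75000)
V(O, H) = 37/4 (V(O, H) = 1*(10 - ¾) = 1*(37/4) = 37/4)
√(-62888 + V(536, -192)) = √(-62888 + 37/4) = √(-251515/4) = I*√251515/2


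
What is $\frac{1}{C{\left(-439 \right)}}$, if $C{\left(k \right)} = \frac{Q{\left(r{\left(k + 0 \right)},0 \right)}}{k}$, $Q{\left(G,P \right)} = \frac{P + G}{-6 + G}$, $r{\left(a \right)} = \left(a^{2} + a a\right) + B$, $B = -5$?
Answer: $- \frac{56401403}{128479} \approx -438.99$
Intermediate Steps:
$r{\left(a \right)} = -5 + 2 a^{2}$ ($r{\left(a \right)} = \left(a^{2} + a a\right) - 5 = \left(a^{2} + a^{2}\right) - 5 = 2 a^{2} - 5 = -5 + 2 a^{2}$)
$Q{\left(G,P \right)} = \frac{G + P}{-6 + G}$
$C{\left(k \right)} = \frac{-5 + 2 k^{2}}{k \left(-11 + 2 k^{2}\right)}$ ($C{\left(k \right)} = \frac{\frac{1}{-6 + \left(-5 + 2 \left(k + 0\right)^{2}\right)} \left(\left(-5 + 2 \left(k + 0\right)^{2}\right) + 0\right)}{k} = \frac{\frac{1}{-6 + \left(-5 + 2 k^{2}\right)} \left(\left(-5 + 2 k^{2}\right) + 0\right)}{k} = \frac{\frac{1}{-11 + 2 k^{2}} \left(-5 + 2 k^{2}\right)}{k} = \frac{-5 + 2 k^{2}}{k \left(-11 + 2 k^{2}\right)}$)
$\frac{1}{C{\left(-439 \right)}} = \frac{1}{\frac{1}{-439} \frac{1}{-11 + 2 \left(-439\right)^{2}} \left(-5 + 2 \left(-439\right)^{2}\right)} = \frac{1}{\left(- \frac{1}{439}\right) \frac{1}{-11 + 2 \cdot 192721} \left(-5 + 2 \cdot 192721\right)} = \frac{1}{\left(- \frac{1}{439}\right) \frac{1}{-11 + 385442} \left(-5 + 385442\right)} = \frac{1}{\left(- \frac{1}{439}\right) \frac{1}{385431} \cdot 385437} = \frac{1}{- \frac{128479}{56401403}} = - \frac{56401403}{128479}$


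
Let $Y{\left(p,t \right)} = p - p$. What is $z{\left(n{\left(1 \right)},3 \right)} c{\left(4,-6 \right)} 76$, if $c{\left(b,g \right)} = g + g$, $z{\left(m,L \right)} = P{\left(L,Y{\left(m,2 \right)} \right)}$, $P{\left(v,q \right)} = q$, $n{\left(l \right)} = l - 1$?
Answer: $0$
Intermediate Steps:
$n{\left(l \right)} = -1 + l$
$Y{\left(p,t \right)} = 0$
$z{\left(m,L \right)} = 0$
$c{\left(b,g \right)} = 2 g$
$z{\left(n{\left(1 \right)},3 \right)} c{\left(4,-6 \right)} 76 = 0 \cdot 2 \left(-6\right) 76 = 0 \left(-12\right) 76 = 0 \cdot 76 = 0$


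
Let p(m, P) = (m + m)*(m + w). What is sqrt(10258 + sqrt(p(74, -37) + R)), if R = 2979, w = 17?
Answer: sqrt(10258 + sqrt(16447)) ≈ 101.91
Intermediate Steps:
p(m, P) = 2*m*(17 + m) (p(m, P) = (m + m)*(m + 17) = (2*m)*(17 + m) = 2*m*(17 + m))
sqrt(10258 + sqrt(p(74, -37) + R)) = sqrt(10258 + sqrt(2*74*(17 + 74) + 2979)) = sqrt(10258 + sqrt(2*74*91 + 2979)) = sqrt(10258 + sqrt(13468 + 2979)) = sqrt(10258 + sqrt(16447))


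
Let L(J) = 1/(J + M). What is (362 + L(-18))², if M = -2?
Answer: 52403121/400 ≈ 1.3101e+5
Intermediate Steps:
L(J) = 1/(-2 + J) (L(J) = 1/(J - 2) = 1/(-2 + J))
(362 + L(-18))² = (362 + 1/(-2 - 18))² = (362 + 1/(-20))² = (362 - 1/20)² = (7239/20)² = 52403121/400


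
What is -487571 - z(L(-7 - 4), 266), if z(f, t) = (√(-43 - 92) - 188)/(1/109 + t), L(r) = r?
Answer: -14137100653/28995 - 109*I*√15/9665 ≈ -4.8757e+5 - 0.043679*I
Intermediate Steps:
z(f, t) = (-188 + 3*I*√15)/(1/109 + t) (z(f, t) = (√(-135) - 188)/(1/109 + t) = (3*I*√15 - 188)/(1/109 + t) = (-188 + 3*I*√15)/(1/109 + t))
-487571 - z(L(-7 - 4), 266) = -487571 - 109*(-188 + 3*I*√15)/(1 + 109*266) = -487571 - 109*(-188 + 3*I*√15)/(1 + 28994) = -487571 - 109*(-188 + 3*I*√15)/28995 = -487571 - (-20492/28995 + 109*I*√15/9665) = -487571 + (20492/28995 - 109*I*√15/9665) = -14137100653/28995 - 109*I*√15/9665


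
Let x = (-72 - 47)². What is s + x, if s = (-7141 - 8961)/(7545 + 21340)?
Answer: 409024383/28885 ≈ 14160.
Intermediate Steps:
x = 14161 (x = (-119)² = 14161)
s = -16102/28885 ≈ -0.55745
s + x = -16102/28885 + 14161 = 409024383/28885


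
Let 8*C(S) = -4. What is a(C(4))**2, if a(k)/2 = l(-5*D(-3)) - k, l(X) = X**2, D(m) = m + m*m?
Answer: 3243601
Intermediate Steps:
C(S) = -1/2 (C(S) = (1/8)*(-4) = -1/2)
D(m) = m + m**2
a(k) = 1800 - 2*k (a(k) = 2*((-(-15)*(1 - 3))**2 - k) = 2*((-(-15)*(-2))**2 - k) = 2*((-5*6)**2 - k) = 2*((-30)**2 - k) = 2*(900 - k) = 1800 - 2*k)
a(C(4))**2 = (1800 - 2*(-1/2))**2 = (1800 + 1)**2 = 1801**2 = 3243601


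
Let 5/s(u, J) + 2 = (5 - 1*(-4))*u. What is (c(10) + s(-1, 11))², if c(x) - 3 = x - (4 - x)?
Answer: 41616/121 ≈ 343.93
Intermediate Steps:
s(u, J) = 5/(-2 + 9*u) (s(u, J) = 5/(-2 + (5 - 1*(-4))*u) = 5/(-2 + (5 + 4)*u) = 5/(-2 + 9*u))
c(x) = -1 + 2*x (c(x) = 3 + (x - (4 - x)) = 3 + (x + (-4 + x)) = 3 + (-4 + 2*x) = -1 + 2*x)
(c(10) + s(-1, 11))² = ((-1 + 2*10) + 5/(-2 + 9*(-1)))² = ((-1 + 20) + 5/(-2 - 9))² = (19 + 5/(-11))² = (19 + 5*(-1/11))² = (19 - 5/11)² = (204/11)² = 41616/121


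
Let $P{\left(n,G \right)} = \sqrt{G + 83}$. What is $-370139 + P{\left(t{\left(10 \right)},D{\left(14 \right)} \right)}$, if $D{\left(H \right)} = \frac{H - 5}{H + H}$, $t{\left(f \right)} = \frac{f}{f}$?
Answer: $-370139 + \frac{\sqrt{16331}}{14} \approx -3.7013 \cdot 10^{5}$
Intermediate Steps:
$t{\left(f \right)} = 1$
$D{\left(H \right)} = \frac{-5 + H}{2 H}$
$P{\left(n,G \right)} = \sqrt{83 + G}$
$-370139 + P{\left(t{\left(10 \right)},D{\left(14 \right)} \right)} = -370139 + \sqrt{83 + \frac{-5 + 14}{2 \cdot 14}} = -370139 + \sqrt{83 + \frac{1}{2} \cdot \frac{1}{14} \cdot 9} = -370139 + \sqrt{83 + \frac{9}{28}} = -370139 + \sqrt{\frac{2333}{28}} = -370139 + \frac{\sqrt{16331}}{14}$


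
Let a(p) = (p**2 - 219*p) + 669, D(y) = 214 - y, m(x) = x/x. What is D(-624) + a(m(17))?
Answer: 1289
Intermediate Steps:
m(x) = 1
a(p) = 669 + p**2 - 219*p
D(-624) + a(m(17)) = (214 - 1*(-624)) + (669 + 1**2 - 219*1) = (214 + 624) + (669 + 1 - 219) = 838 + 451 = 1289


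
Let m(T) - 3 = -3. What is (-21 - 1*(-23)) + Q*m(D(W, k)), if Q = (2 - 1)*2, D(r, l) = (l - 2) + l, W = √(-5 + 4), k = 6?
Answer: 2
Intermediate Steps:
W = I (W = √(-1) = I ≈ 1.0*I)
D(r, l) = -2 + 2*l (D(r, l) = (-2 + l) + l = -2 + 2*l)
m(T) = 0 (m(T) = 3 - 3 = 0)
Q = 2 (Q = 1*2 = 2)
(-21 - 1*(-23)) + Q*m(D(W, k)) = (-21 - 1*(-23)) + 2*0 = (-21 + 23) + 0 = 2 + 0 = 2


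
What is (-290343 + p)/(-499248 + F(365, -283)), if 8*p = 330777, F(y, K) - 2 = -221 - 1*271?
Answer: 1991967/3997904 ≈ 0.49825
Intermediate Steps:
F(y, K) = -490 (F(y, K) = 2 + (-221 - 1*271) = 2 + (-221 - 271) = 2 - 492 = -490)
p = 330777/8 (p = (1/8)*330777 = 330777/8 ≈ 41347.)
(-290343 + p)/(-499248 + F(365, -283)) = (-290343 + 330777/8)/(-499248 - 490) = -1991967/8/(-499738) = -1991967/8*(-1/499738) = 1991967/3997904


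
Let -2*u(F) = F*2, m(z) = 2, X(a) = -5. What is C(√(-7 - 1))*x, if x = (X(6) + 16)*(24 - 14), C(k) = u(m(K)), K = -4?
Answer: -220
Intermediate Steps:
u(F) = -F (u(F) = -F*2/2 = -F)
C(k) = -2 (C(k) = -1*2 = -2)
x = 110 (x = (-5 + 16)*(24 - 14) = 11*10 = 110)
C(√(-7 - 1))*x = -2*110 = -220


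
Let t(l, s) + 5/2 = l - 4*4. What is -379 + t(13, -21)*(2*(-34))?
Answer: -5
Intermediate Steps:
t(l, s) = -37/2 + l (t(l, s) = -5/2 + (l - 4*4) = -5/2 + (l - 16) = -5/2 + (-16 + l) = -37/2 + l)
-379 + t(13, -21)*(2*(-34)) = -379 + (-37/2 + 13)*(2*(-34)) = -379 - 11/2*(-68) = -379 + 374 = -5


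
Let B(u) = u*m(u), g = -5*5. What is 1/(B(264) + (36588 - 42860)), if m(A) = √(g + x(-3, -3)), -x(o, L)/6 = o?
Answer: -14/88897 - 33*I*√7/4978232 ≈ -0.00015749 - 1.7538e-5*I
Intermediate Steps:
x(o, L) = -6*o
g = -25
m(A) = I*√7 (m(A) = √(-25 - 6*(-3)) = √(-25 + 18) = √(-7) = I*√7)
B(u) = I*u*√7 (B(u) = u*(I*√7) = I*u*√7)
1/(B(264) + (36588 - 42860)) = 1/(I*264*√7 + (36588 - 42860)) = 1/(264*I*√7 - 6272) = 1/(-6272 + 264*I*√7)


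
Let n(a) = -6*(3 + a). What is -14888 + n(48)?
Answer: -15194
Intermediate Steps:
n(a) = -18 - 6*a
-14888 + n(48) = -14888 + (-18 - 6*48) = -14888 + (-18 - 288) = -14888 - 306 = -15194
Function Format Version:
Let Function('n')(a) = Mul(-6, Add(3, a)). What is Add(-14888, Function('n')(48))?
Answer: -15194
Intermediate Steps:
Function('n')(a) = Add(-18, Mul(-6, a))
Add(-14888, Function('n')(48)) = Add(-14888, Add(-18, Mul(-6, 48))) = Add(-14888, Add(-18, -288)) = Add(-14888, -306) = -15194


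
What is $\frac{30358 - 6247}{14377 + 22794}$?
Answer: $\frac{24111}{37171} \approx 0.64865$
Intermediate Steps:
$\frac{30358 - 6247}{14377 + 22794} = \frac{24111}{37171}$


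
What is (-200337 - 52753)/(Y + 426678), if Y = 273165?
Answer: -253090/699843 ≈ -0.36164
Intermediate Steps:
(-200337 - 52753)/(Y + 426678) = (-200337 - 52753)/(273165 + 426678) = -253090/699843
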